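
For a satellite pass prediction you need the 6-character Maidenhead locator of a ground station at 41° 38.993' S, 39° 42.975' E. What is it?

Add 180° to longitude and 90° to latitude: 219.7163, 48.3501.
Field (20°×10°, letters A–R): 219.7163/20 → 10 → K, 48.3501/10 → 4 → E; chars KE.
Square (2°×1°, digits 0–9): 19.7163/2 → 9, 8.3501/1 → 8; chars 98.
Subsquare (5′×2.5′, letters a–x): 1.7163/0.0833333 → 20 → u, 0.3501/0.0416667 → 8 → i; chars ui.

KE98ui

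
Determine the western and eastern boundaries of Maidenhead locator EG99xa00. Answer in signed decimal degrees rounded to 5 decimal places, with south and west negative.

Field E=4, G=6: +4·20° lon, +6·10° lat → SW at lon -100°, lat -30°.
Square 9, 9: +9·2° lon, +9·1° lat → SW at lon -82°, lat -21°.
Subsquare x=23, a=0: +23·0.0833333° lon, +0·0.0416667° lat → SW at lon -80.0833°, lat -21°.
Extended square 0, 0: +0·0.00833333° lon, +0·0.00416667° lat → SW at lon -80.0833°, lat -21°.
Cell spans 0.00833333° lon × 0.00416667° lat.
west -80.08333, east -80.07500.

-80.08333, -80.07500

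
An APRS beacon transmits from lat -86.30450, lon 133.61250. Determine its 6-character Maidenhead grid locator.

PA63tq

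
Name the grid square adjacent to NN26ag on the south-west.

NN16xf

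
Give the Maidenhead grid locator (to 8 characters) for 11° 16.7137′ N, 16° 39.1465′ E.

JK81hg86

Add 180° to longitude and 90° to latitude: 196.65244, 101.27856.
Field: lon ⌊196.65244/20⌋ = 9 → J; lat ⌊101.27856/10⌋ = 10 → K.
Square: lon ⌊16.65244/2⌋ = 8; lat ⌊1.27856/1⌋ = 1.
Subsquare: lon ⌊0.65244/0.0833333⌋ = 7 → h; lat ⌊0.27856/0.0416667⌋ = 6 → g.
Extended square: lon ⌊0.06911/0.00833333⌋ = 8; lat ⌊0.02856/0.00416667⌋ = 6.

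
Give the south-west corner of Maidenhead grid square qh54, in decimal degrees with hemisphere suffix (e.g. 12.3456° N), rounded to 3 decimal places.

16.000° S, 150.000° E

Field Q=16, H=7: +16·20° lon, +7·10° lat → SW at lon 140°, lat -20°.
Square 5, 4: +5·2° lon, +4·1° lat → SW at lon 150°, lat -16°.
latitude 16.000° S, longitude 150.000° E.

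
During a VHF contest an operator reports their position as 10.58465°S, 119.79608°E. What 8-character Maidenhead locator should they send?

OH99vj59

Offset from 180°W / 90°S: lon 299.79608°, lat 79.41535°.
Field (20°×10°, letters A–R): 299.79608/20 → 14 → O, 79.41535/10 → 7 → H; chars OH.
Square (2°×1°, digits 0–9): 19.79608/2 → 9, 9.41535/1 → 9; chars 99.
Subsquare (5′×2.5′, letters a–x): 1.79608/0.0833333 → 21 → v, 0.41535/0.0416667 → 9 → j; chars vj.
Extended square (30″×15″, digits 0–9): 0.04608/0.00833333 → 5, 0.04035/0.00416667 → 9; chars 59.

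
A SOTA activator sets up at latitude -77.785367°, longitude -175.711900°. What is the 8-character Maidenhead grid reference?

Add 180° to longitude and 90° to latitude: 4.28810, 12.21463.
Field: lon ⌊4.28810/20⌋ = 0 → A; lat ⌊12.21463/10⌋ = 1 → B.
Square: lon ⌊4.28810/2⌋ = 2; lat ⌊2.21463/1⌋ = 2.
Subsquare: lon ⌊0.28810/0.0833333⌋ = 3 → d; lat ⌊0.21463/0.0416667⌋ = 5 → f.
Extended square: lon ⌊0.03810/0.00833333⌋ = 4; lat ⌊0.00630/0.00416667⌋ = 1.

AB22df41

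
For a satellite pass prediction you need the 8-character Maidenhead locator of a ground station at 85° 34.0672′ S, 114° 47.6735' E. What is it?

OA74jk53

Shift to the Maidenhead origin (180°W, 90°S): lon 294.79456, lat 4.43221.
Field: lon ⌊294.79456/20⌋ = 14 → O; lat ⌊4.43221/10⌋ = 0 → A.
Square: lon ⌊14.79456/2⌋ = 7; lat ⌊4.43221/1⌋ = 4.
Subsquare: lon ⌊0.79456/0.0833333⌋ = 9 → j; lat ⌊0.43221/0.0416667⌋ = 10 → k.
Extended square: lon ⌊0.04456/0.00833333⌋ = 5; lat ⌊0.01555/0.00416667⌋ = 3.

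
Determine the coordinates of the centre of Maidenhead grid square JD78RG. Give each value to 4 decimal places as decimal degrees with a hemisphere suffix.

51.7292° S, 15.4583° E

Field J=9, D=3: +9·20° lon, +3·10° lat → SW at lon 0°, lat -60°.
Square 7, 8: +7·2° lon, +8·1° lat → SW at lon 14°, lat -52°.
Subsquare r=17, g=6: +17·0.0833333° lon, +6·0.0416667° lat → SW at lon 15.4167°, lat -51.75°.
Cell spans 0.0833333° lon × 0.0416667° lat. Centre is SW corner plus half of each.
latitude 51.7292° S, longitude 15.4583° E.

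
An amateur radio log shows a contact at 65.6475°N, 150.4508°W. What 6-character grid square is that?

BP45sp

Add 180° to longitude and 90° to latitude: 29.5492, 155.6475.
Field: lon ⌊29.5492/20⌋ = 1 → B; lat ⌊155.6475/10⌋ = 15 → P.
Square: lon ⌊9.5492/2⌋ = 4; lat ⌊5.6475/1⌋ = 5.
Subsquare: lon ⌊1.5492/0.0833333⌋ = 18 → s; lat ⌊0.6475/0.0416667⌋ = 15 → p.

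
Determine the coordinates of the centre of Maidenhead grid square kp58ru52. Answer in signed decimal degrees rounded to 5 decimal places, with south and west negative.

Field K=10, P=15: +10·20° lon, +15·10° lat → SW at lon 20°, lat 60°.
Square 5, 8: +5·2° lon, +8·1° lat → SW at lon 30°, lat 68°.
Subsquare r=17, u=20: +17·0.0833333° lon, +20·0.0416667° lat → SW at lon 31.4167°, lat 68.8333°.
Extended square 5, 2: +5·0.00833333° lon, +2·0.00416667° lat → SW at lon 31.4583°, lat 68.8417°.
Cell spans 0.00833333° lon × 0.00416667° lat. Centre is SW corner plus half of each.
latitude 68.84375, longitude 31.46250.

68.84375, 31.46250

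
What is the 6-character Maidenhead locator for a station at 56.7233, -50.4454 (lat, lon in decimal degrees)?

Shift to the Maidenhead origin (180°W, 90°S): lon 129.5546, lat 146.7233.
Field: lon ⌊129.5546/20⌋ = 6 → G; lat ⌊146.7233/10⌋ = 14 → O.
Square: lon ⌊9.5546/2⌋ = 4; lat ⌊6.7233/1⌋ = 6.
Subsquare: lon ⌊1.5546/0.0833333⌋ = 18 → s; lat ⌊0.7233/0.0416667⌋ = 17 → r.

GO46sr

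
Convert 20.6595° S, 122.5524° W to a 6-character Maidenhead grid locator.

CG89ri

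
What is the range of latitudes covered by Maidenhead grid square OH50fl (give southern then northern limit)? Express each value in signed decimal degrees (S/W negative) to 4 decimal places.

-19.5417, -19.5000

Field O=14, H=7: +14·20° lon, +7·10° lat → SW at lon 100°, lat -20°.
Square 5, 0: +5·2° lon, +0·1° lat → SW at lon 110°, lat -20°.
Subsquare f=5, l=11: +5·0.0833333° lon, +11·0.0416667° lat → SW at lon 110.417°, lat -19.5417°.
Cell spans 0.0833333° lon × 0.0416667° lat.
south -19.5417, north -19.5000.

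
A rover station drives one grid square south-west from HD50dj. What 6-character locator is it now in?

Longitude subsquare d = 3; −1 → 2 = c.
Latitude subsquare j = 9; −1 → 8 = i.

HD50ci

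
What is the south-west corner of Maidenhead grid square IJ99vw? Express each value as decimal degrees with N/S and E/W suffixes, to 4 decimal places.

9.9167° N, 0.2500° W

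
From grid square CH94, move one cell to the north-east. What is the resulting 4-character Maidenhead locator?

DH05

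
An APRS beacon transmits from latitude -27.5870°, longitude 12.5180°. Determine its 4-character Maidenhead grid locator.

Offset from 180°W / 90°S: lon 192.52°, lat 62.41°.
Field: lon ⌊192.52/20⌋ = 9 → J; lat ⌊62.41/10⌋ = 6 → G.
Square: lon ⌊12.52/2⌋ = 6; lat ⌊2.41/1⌋ = 2.

JG62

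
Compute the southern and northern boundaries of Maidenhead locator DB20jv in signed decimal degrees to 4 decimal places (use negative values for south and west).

-79.1250, -79.0833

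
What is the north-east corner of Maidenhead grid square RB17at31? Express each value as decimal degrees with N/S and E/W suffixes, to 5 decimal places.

72.20000° S, 162.03333° E

Field R=17, B=1: +17·20° lon, +1·10° lat → SW at lon 160°, lat -80°.
Square 1, 7: +1·2° lon, +7·1° lat → SW at lon 162°, lat -73°.
Subsquare a=0, t=19: +0·0.0833333° lon, +19·0.0416667° lat → SW at lon 162°, lat -72.2083°.
Extended square 3, 1: +3·0.00833333° lon, +1·0.00416667° lat → SW at lon 162.025°, lat -72.2042°.
Cell spans 0.00833333° lon × 0.00416667° lat. NE corner is SW corner plus one full cell.
latitude 72.20000° S, longitude 162.03333° E.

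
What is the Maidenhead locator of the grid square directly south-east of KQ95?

Longitude square 9; +1 → 10, wraps to 0, carry into field.
Longitude field K = 10; +1 → 11 = L.
Latitude square 5; −1 → 4.

LQ04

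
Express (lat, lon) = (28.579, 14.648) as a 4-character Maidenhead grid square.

JL78

Offset from 180°W / 90°S: lon 194.65°, lat 118.58°.
Field: lon ⌊194.65/20⌋ = 9 → J; lat ⌊118.58/10⌋ = 11 → L.
Square: lon ⌊14.65/2⌋ = 7; lat ⌊8.58/1⌋ = 8.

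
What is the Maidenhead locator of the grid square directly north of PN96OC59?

Latitude extended square 9; +1 → 10, wraps to 0, carry into subsquare.
Latitude subsquare c = 2; +1 → 3 = d.
The longitude characters are unchanged.

PN96od50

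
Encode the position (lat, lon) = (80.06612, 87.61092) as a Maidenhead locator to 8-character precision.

NR30tb35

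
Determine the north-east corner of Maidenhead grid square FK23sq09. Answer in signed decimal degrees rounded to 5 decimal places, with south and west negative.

13.70833, -74.49167

Field F=5, K=10: +5·20° lon, +10·10° lat → SW at lon -80°, lat 10°.
Square 2, 3: +2·2° lon, +3·1° lat → SW at lon -76°, lat 13°.
Subsquare s=18, q=16: +18·0.0833333° lon, +16·0.0416667° lat → SW at lon -74.5°, lat 13.6667°.
Extended square 0, 9: +0·0.00833333° lon, +9·0.00416667° lat → SW at lon -74.5°, lat 13.7042°.
Cell spans 0.00833333° lon × 0.00416667° lat. NE corner is SW corner plus one full cell.
latitude 13.70833, longitude -74.49167.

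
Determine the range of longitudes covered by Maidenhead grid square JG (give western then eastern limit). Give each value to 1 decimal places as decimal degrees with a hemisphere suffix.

Field J=9, G=6: +9·20° lon, +6·10° lat → SW at lon 0°, lat -30°.
Cell spans 20° lon × 10° lat.
west 0.0° E, east 20.0° E.

0.0° E, 20.0° E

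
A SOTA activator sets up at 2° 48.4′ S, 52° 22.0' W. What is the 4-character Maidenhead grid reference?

GI37

Offset from 180°W / 90°S: lon 127.63°, lat 87.19°.
Field: 127.63/20 → 6 → G, 87.19/10 → 8 → I; chars GI.
Square: 7.63/2 → 3, 7.19/1 → 7; chars 37.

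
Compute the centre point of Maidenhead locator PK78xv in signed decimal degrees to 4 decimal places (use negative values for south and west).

Field P=15, K=10: +15·20° lon, +10·10° lat → SW at lon 120°, lat 10°.
Square 7, 8: +7·2° lon, +8·1° lat → SW at lon 134°, lat 18°.
Subsquare x=23, v=21: +23·0.0833333° lon, +21·0.0416667° lat → SW at lon 135.917°, lat 18.875°.
Cell spans 0.0833333° lon × 0.0416667° lat. Centre is SW corner plus half of each.
latitude 18.8958, longitude 135.9583.

18.8958, 135.9583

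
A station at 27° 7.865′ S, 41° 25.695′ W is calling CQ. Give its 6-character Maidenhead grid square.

Add 180° to longitude and 90° to latitude: 138.5718, 62.8689.
Field: lon ⌊138.5718/20⌋ = 6 → G; lat ⌊62.8689/10⌋ = 6 → G.
Square: lon ⌊18.5718/2⌋ = 9; lat ⌊2.8689/1⌋ = 2.
Subsquare: lon ⌊0.5718/0.0833333⌋ = 6 → g; lat ⌊0.8689/0.0416667⌋ = 20 → u.

GG92gu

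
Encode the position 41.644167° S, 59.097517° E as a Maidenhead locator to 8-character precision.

Shift to the Maidenhead origin (180°W, 90°S): lon 239.09752, lat 48.35583.
Field: 239.09752/20 → 11 → L, 48.35583/10 → 4 → E; chars LE.
Square: 19.09752/2 → 9, 8.35583/1 → 8; chars 98.
Subsquare: 1.09752/0.0833333 → 13 → n, 0.35583/0.0416667 → 8 → i; chars ni.
Extended square: 0.01418/0.00833333 → 1, 0.02250/0.00416667 → 5; chars 15.

LE98ni15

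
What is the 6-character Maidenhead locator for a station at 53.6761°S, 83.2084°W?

ED86jh

Shift to the Maidenhead origin (180°W, 90°S): lon 96.7916, lat 36.3239.
Field (20°×10°, letters A–R): lon ⌊96.7916/20⌋ = 4 → E; lat ⌊36.3239/10⌋ = 3 → D.
Square (2°×1°, digits 0–9): lon ⌊16.7916/2⌋ = 8; lat ⌊6.3239/1⌋ = 6.
Subsquare (5′×2.5′, letters a–x): lon ⌊0.7916/0.0833333⌋ = 9 → j; lat ⌊0.3239/0.0416667⌋ = 7 → h.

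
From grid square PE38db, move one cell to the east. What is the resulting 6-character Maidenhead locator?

Longitude subsquare d = 3; +1 → 4 = e.
The latitude characters are unchanged.

PE38eb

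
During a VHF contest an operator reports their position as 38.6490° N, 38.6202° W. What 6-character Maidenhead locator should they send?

Offset from 180°W / 90°S: lon 141.3798°, lat 128.6490°.
Field (20°×10°, letters A–R): 141.3798/20 → 7 → H, 128.6490/10 → 12 → M; chars HM.
Square (2°×1°, digits 0–9): 1.3798/2 → 0, 8.6490/1 → 8; chars 08.
Subsquare (5′×2.5′, letters a–x): 1.3798/0.0833333 → 16 → q, 0.6490/0.0416667 → 15 → p; chars qp.

HM08qp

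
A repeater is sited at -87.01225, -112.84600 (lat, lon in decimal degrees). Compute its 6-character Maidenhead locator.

DA32nx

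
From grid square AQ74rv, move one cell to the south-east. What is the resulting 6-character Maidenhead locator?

Longitude subsquare r = 17; +1 → 18 = s.
Latitude subsquare v = 21; −1 → 20 = u.

AQ74su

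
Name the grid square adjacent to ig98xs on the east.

Longitude subsquare x = 23; +1 → 24, wraps to 0 = a, carry into square.
Longitude square 9; +1 → 10, wraps to 0, carry into field.
Longitude field I = 8; +1 → 9 = J.
The latitude characters are unchanged.

JG08as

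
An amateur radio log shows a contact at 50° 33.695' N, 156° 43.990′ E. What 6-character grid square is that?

QO80in

Shift to the Maidenhead origin (180°W, 90°S): lon 336.7332, lat 140.5616.
Field: 336.7332/20 → 16 → Q, 140.5616/10 → 14 → O; chars QO.
Square: 16.7332/2 → 8, 0.5616/1 → 0; chars 80.
Subsquare: 0.7332/0.0833333 → 8 → i, 0.5616/0.0416667 → 13 → n; chars in.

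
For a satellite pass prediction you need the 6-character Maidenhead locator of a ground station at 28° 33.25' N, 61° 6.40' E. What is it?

Offset from 180°W / 90°S: lon 241.1067°, lat 118.5542°.
Field (20°×10°, letters A–R): 241.1067/20 → 12 → M, 118.5542/10 → 11 → L; chars ML.
Square (2°×1°, digits 0–9): 1.1067/2 → 0, 8.5542/1 → 8; chars 08.
Subsquare (5′×2.5′, letters a–x): 1.1067/0.0833333 → 13 → n, 0.5542/0.0416667 → 13 → n; chars nn.

ML08nn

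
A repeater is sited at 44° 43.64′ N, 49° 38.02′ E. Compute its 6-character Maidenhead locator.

LN44tr

Shift to the Maidenhead origin (180°W, 90°S): lon 229.6337, lat 134.7273.
Field: 229.6337/20 → 11 → L, 134.7273/10 → 13 → N; chars LN.
Square: 9.6337/2 → 4, 4.7273/1 → 4; chars 44.
Subsquare: 1.6337/0.0833333 → 19 → t, 0.7273/0.0416667 → 17 → r; chars tr.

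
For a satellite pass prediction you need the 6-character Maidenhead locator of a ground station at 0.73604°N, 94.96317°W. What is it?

Offset from 180°W / 90°S: lon 85.0368°, lat 90.7360°.
Field (20°×10°, letters A–R): 85.0368/20 → 4 → E, 90.7360/10 → 9 → J; chars EJ.
Square (2°×1°, digits 0–9): 5.0368/2 → 2, 0.7360/1 → 0; chars 20.
Subsquare (5′×2.5′, letters a–x): 1.0368/0.0833333 → 12 → m, 0.7360/0.0416667 → 17 → r; chars mr.

EJ20mr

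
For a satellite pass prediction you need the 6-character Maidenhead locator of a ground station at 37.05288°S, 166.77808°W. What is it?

AF62ow

Shift to the Maidenhead origin (180°W, 90°S): lon 13.2219, lat 52.9471.
Field: lon ⌊13.2219/20⌋ = 0 → A; lat ⌊52.9471/10⌋ = 5 → F.
Square: lon ⌊13.2219/2⌋ = 6; lat ⌊2.9471/1⌋ = 2.
Subsquare: lon ⌊1.2219/0.0833333⌋ = 14 → o; lat ⌊0.9471/0.0416667⌋ = 22 → w.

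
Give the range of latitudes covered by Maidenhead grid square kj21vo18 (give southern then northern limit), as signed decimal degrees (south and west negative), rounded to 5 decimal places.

Field K=10, J=9: +10·20° lon, +9·10° lat → SW at lon 20°, lat 0°.
Square 2, 1: +2·2° lon, +1·1° lat → SW at lon 24°, lat 1°.
Subsquare v=21, o=14: +21·0.0833333° lon, +14·0.0416667° lat → SW at lon 25.75°, lat 1.58333°.
Extended square 1, 8: +1·0.00833333° lon, +8·0.00416667° lat → SW at lon 25.7583°, lat 1.61667°.
Cell spans 0.00833333° lon × 0.00416667° lat.
south 1.61667, north 1.62083.

1.61667, 1.62083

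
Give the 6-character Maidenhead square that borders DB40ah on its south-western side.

DB30xg

Longitude subsquare a = 0; −1 → -1, wraps to 23 = x, carry into square.
Longitude square 4; −1 → 3.
Latitude subsquare h = 7; −1 → 6 = g.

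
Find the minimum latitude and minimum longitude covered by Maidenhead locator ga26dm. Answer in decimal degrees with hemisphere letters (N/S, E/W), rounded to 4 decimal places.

83.5000° S, 55.7500° W

Field G=6, A=0: +6·20° lon, +0·10° lat → SW at lon -60°, lat -90°.
Square 2, 6: +2·2° lon, +6·1° lat → SW at lon -56°, lat -84°.
Subsquare d=3, m=12: +3·0.0833333° lon, +12·0.0416667° lat → SW at lon -55.75°, lat -83.5°.
latitude 83.5000° S, longitude 55.7500° W.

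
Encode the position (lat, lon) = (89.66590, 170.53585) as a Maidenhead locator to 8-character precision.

Shift to the Maidenhead origin (180°W, 90°S): lon 350.53585, lat 179.66590.
Field: lon ⌊350.53585/20⌋ = 17 → R; lat ⌊179.66590/10⌋ = 17 → R.
Square: lon ⌊10.53585/2⌋ = 5; lat ⌊9.66590/1⌋ = 9.
Subsquare: lon ⌊0.53585/0.0833333⌋ = 6 → g; lat ⌊0.66590/0.0416667⌋ = 15 → p.
Extended square: lon ⌊0.03585/0.00833333⌋ = 4; lat ⌊0.04090/0.00416667⌋ = 9.

RR59gp49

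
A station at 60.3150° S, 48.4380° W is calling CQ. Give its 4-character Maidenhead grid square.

GC59

Add 180° to longitude and 90° to latitude: 131.56, 29.69.
Field (20°×10°, letters A–R): 131.56/20 → 6 → G, 29.69/10 → 2 → C; chars GC.
Square (2°×1°, digits 0–9): 11.56/2 → 5, 9.69/1 → 9; chars 59.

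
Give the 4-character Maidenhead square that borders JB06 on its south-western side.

IB95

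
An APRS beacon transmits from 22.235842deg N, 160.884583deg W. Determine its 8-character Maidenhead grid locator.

AL92nf36

Shift to the Maidenhead origin (180°W, 90°S): lon 19.11542, lat 112.23584.
Field: lon ⌊19.11542/20⌋ = 0 → A; lat ⌊112.23584/10⌋ = 11 → L.
Square: lon ⌊19.11542/2⌋ = 9; lat ⌊2.23584/1⌋ = 2.
Subsquare: lon ⌊1.11542/0.0833333⌋ = 13 → n; lat ⌊0.23584/0.0416667⌋ = 5 → f.
Extended square: lon ⌊0.03208/0.00833333⌋ = 3; lat ⌊0.02751/0.00416667⌋ = 6.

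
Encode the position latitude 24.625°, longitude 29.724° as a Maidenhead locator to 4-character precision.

KL44

Offset from 180°W / 90°S: lon 209.72°, lat 114.62°.
Field (20°×10°, letters A–R): 209.72/20 → 10 → K, 114.62/10 → 11 → L; chars KL.
Square (2°×1°, digits 0–9): 9.72/2 → 4, 4.62/1 → 4; chars 44.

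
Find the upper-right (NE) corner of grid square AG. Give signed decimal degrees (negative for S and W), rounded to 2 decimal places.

Field A=0, G=6: +0·20° lon, +6·10° lat → SW at lon -180°, lat -30°.
Cell spans 20° lon × 10° lat. NE corner is SW corner plus one full cell.
latitude -20.00, longitude -160.00.

-20.00, -160.00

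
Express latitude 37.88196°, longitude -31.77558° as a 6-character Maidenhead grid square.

HM47cv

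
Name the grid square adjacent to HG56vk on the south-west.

Longitude subsquare v = 21; −1 → 20 = u.
Latitude subsquare k = 10; −1 → 9 = j.

HG56uj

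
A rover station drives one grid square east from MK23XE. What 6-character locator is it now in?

MK33ae

Longitude subsquare x = 23; +1 → 24, wraps to 0 = a, carry into square.
Longitude square 2; +1 → 3.
The latitude characters are unchanged.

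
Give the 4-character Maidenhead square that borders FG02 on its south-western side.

Longitude square 0; −1 → -1, wraps to 9, carry into field.
Longitude field F = 5; −1 → 4 = E.
Latitude square 2; −1 → 1.

EG91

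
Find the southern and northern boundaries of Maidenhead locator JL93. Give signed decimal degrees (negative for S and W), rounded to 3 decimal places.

23.000, 24.000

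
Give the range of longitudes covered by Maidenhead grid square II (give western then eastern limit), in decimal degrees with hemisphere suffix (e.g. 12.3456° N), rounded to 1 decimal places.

20.0° W, 0.0° E

Field I=8, I=8: +8·20° lon, +8·10° lat → SW at lon -20°, lat -10°.
Cell spans 20° lon × 10° lat.
west 20.0° W, east 0.0° E.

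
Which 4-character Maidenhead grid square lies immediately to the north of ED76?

ED77

Latitude square 6; +1 → 7.
The longitude characters are unchanged.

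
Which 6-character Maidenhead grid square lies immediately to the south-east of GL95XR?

Longitude subsquare x = 23; +1 → 24, wraps to 0 = a, carry into square.
Longitude square 9; +1 → 10, wraps to 0, carry into field.
Longitude field G = 6; +1 → 7 = H.
Latitude subsquare r = 17; −1 → 16 = q.

HL05aq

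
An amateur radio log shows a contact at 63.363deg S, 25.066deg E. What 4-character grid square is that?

KC26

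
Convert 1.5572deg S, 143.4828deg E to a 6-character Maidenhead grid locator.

QI18rk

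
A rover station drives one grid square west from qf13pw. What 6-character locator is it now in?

Longitude subsquare p = 15; −1 → 14 = o.
The latitude characters are unchanged.

QF13ow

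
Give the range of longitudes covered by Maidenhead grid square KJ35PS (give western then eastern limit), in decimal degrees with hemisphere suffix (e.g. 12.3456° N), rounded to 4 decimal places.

27.2500° E, 27.3333° E

Field K=10, J=9: +10·20° lon, +9·10° lat → SW at lon 20°, lat 0°.
Square 3, 5: +3·2° lon, +5·1° lat → SW at lon 26°, lat 5°.
Subsquare p=15, s=18: +15·0.0833333° lon, +18·0.0416667° lat → SW at lon 27.25°, lat 5.75°.
Cell spans 0.0833333° lon × 0.0416667° lat.
west 27.2500° E, east 27.3333° E.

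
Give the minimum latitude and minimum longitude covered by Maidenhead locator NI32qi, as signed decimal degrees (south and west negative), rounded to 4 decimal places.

-7.6667, 87.3333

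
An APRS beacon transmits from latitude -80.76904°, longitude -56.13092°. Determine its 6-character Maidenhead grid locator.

GA19wf

Add 180° to longitude and 90° to latitude: 123.8691, 9.2310.
Field: lon ⌊123.8691/20⌋ = 6 → G; lat ⌊9.2310/10⌋ = 0 → A.
Square: lon ⌊3.8691/2⌋ = 1; lat ⌊9.2310/1⌋ = 9.
Subsquare: lon ⌊1.8691/0.0833333⌋ = 22 → w; lat ⌊0.2310/0.0416667⌋ = 5 → f.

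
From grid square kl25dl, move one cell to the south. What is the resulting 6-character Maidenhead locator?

KL25dk

Latitude subsquare l = 11; −1 → 10 = k.
The longitude characters are unchanged.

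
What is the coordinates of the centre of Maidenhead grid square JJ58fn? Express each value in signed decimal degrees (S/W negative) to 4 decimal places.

8.5625, 10.4583

Field J=9, J=9: +9·20° lon, +9·10° lat → SW at lon 0°, lat 0°.
Square 5, 8: +5·2° lon, +8·1° lat → SW at lon 10°, lat 8°.
Subsquare f=5, n=13: +5·0.0833333° lon, +13·0.0416667° lat → SW at lon 10.4167°, lat 8.54167°.
Cell spans 0.0833333° lon × 0.0416667° lat. Centre is SW corner plus half of each.
latitude 8.5625, longitude 10.4583.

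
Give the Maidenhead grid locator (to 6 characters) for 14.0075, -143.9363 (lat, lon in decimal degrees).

BK84aa

Offset from 180°W / 90°S: lon 36.0637°, lat 104.0075°.
Field: lon ⌊36.0637/20⌋ = 1 → B; lat ⌊104.0075/10⌋ = 10 → K.
Square: lon ⌊16.0637/2⌋ = 8; lat ⌊4.0075/1⌋ = 4.
Subsquare: lon ⌊0.0637/0.0833333⌋ = 0 → a; lat ⌊0.0075/0.0416667⌋ = 0 → a.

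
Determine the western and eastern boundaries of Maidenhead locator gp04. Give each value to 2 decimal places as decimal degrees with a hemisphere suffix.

60.00° W, 58.00° W

Field G=6, P=15: +6·20° lon, +15·10° lat → SW at lon -60°, lat 60°.
Square 0, 4: +0·2° lon, +4·1° lat → SW at lon -60°, lat 64°.
Cell spans 2° lon × 1° lat.
west 60.00° W, east 58.00° W.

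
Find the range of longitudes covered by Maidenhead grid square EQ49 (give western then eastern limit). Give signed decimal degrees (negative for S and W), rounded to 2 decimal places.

Field E=4, Q=16: +4·20° lon, +16·10° lat → SW at lon -100°, lat 70°.
Square 4, 9: +4·2° lon, +9·1° lat → SW at lon -92°, lat 79°.
Cell spans 2° lon × 1° lat.
west -92.00, east -90.00.

-92.00, -90.00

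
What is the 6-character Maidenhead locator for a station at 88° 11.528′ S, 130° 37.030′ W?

Offset from 180°W / 90°S: lon 49.3828°, lat 1.8079°.
Field: 49.3828/20 → 2 → C, 1.8079/10 → 0 → A; chars CA.
Square: 9.3828/2 → 4, 1.8079/1 → 1; chars 41.
Subsquare: 1.3828/0.0833333 → 16 → q, 0.8079/0.0416667 → 19 → t; chars qt.

CA41qt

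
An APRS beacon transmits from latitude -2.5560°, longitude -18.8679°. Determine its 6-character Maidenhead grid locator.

Add 180° to longitude and 90° to latitude: 161.1321, 87.4440.
Field (20°×10°, letters A–R): lon ⌊161.1321/20⌋ = 8 → I; lat ⌊87.4440/10⌋ = 8 → I.
Square (2°×1°, digits 0–9): lon ⌊1.1321/2⌋ = 0; lat ⌊7.4440/1⌋ = 7.
Subsquare (5′×2.5′, letters a–x): lon ⌊1.1321/0.0833333⌋ = 13 → n; lat ⌊0.4440/0.0416667⌋ = 10 → k.

II07nk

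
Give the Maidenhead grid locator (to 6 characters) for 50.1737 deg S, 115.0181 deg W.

Offset from 180°W / 90°S: lon 64.9819°, lat 39.8263°.
Field (20°×10°, letters A–R): 64.9819/20 → 3 → D, 39.8263/10 → 3 → D; chars DD.
Square (2°×1°, digits 0–9): 4.9819/2 → 2, 9.8263/1 → 9; chars 29.
Subsquare (5′×2.5′, letters a–x): 0.9819/0.0833333 → 11 → l, 0.8263/0.0416667 → 19 → t; chars lt.

DD29lt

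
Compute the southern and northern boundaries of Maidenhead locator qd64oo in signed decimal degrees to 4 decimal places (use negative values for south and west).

Field Q=16, D=3: +16·20° lon, +3·10° lat → SW at lon 140°, lat -60°.
Square 6, 4: +6·2° lon, +4·1° lat → SW at lon 152°, lat -56°.
Subsquare o=14, o=14: +14·0.0833333° lon, +14·0.0416667° lat → SW at lon 153.167°, lat -55.4167°.
Cell spans 0.0833333° lon × 0.0416667° lat.
south -55.4167, north -55.3750.

-55.4167, -55.3750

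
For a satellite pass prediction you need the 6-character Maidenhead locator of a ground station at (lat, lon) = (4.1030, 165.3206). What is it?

RJ24pc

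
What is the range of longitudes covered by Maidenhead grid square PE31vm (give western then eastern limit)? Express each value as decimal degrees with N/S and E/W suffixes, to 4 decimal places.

127.7500° E, 127.8333° E

Field P=15, E=4: +15·20° lon, +4·10° lat → SW at lon 120°, lat -50°.
Square 3, 1: +3·2° lon, +1·1° lat → SW at lon 126°, lat -49°.
Subsquare v=21, m=12: +21·0.0833333° lon, +12·0.0416667° lat → SW at lon 127.75°, lat -48.5°.
Cell spans 0.0833333° lon × 0.0416667° lat.
west 127.7500° E, east 127.8333° E.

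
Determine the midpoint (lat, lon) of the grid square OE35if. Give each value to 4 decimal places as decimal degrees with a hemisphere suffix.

44.7708° S, 106.7083° E

Field O=14, E=4: +14·20° lon, +4·10° lat → SW at lon 100°, lat -50°.
Square 3, 5: +3·2° lon, +5·1° lat → SW at lon 106°, lat -45°.
Subsquare i=8, f=5: +8·0.0833333° lon, +5·0.0416667° lat → SW at lon 106.667°, lat -44.7917°.
Cell spans 0.0833333° lon × 0.0416667° lat. Centre is SW corner plus half of each.
latitude 44.7708° S, longitude 106.7083° E.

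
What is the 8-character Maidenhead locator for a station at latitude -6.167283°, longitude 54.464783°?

Offset from 180°W / 90°S: lon 234.46478°, lat 83.83272°.
Field (20°×10°, letters A–R): 234.46478/20 → 11 → L, 83.83272/10 → 8 → I; chars LI.
Square (2°×1°, digits 0–9): 14.46478/2 → 7, 3.83272/1 → 3; chars 73.
Subsquare (5′×2.5′, letters a–x): 0.46478/0.0833333 → 5 → f, 0.83272/0.0416667 → 19 → t; chars ft.
Extended square (30″×15″, digits 0–9): 0.04812/0.00833333 → 5, 0.04105/0.00416667 → 9; chars 59.

LI73ft59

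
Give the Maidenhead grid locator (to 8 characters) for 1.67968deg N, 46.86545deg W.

GJ61nq63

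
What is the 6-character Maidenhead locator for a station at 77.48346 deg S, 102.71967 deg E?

OB12im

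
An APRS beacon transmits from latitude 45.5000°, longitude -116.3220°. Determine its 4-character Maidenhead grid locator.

DN15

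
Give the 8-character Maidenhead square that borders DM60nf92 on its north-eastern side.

DM60of03

Longitude extended square 9; +1 → 10, wraps to 0, carry into subsquare.
Longitude subsquare n = 13; +1 → 14 = o.
Latitude extended square 2; +1 → 3.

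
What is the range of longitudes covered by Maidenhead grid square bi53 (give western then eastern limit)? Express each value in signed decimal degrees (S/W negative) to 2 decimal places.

-150.00, -148.00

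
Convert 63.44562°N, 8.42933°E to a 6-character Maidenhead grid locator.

Offset from 180°W / 90°S: lon 188.4293°, lat 153.4456°.
Field: 188.4293/20 → 9 → J, 153.4456/10 → 15 → P; chars JP.
Square: 8.4293/2 → 4, 3.4456/1 → 3; chars 43.
Subsquare: 0.4293/0.0833333 → 5 → f, 0.4456/0.0416667 → 10 → k; chars fk.

JP43fk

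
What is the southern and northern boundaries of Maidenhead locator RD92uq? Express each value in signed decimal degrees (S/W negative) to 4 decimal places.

-57.3333, -57.2917

Field R=17, D=3: +17·20° lon, +3·10° lat → SW at lon 160°, lat -60°.
Square 9, 2: +9·2° lon, +2·1° lat → SW at lon 178°, lat -58°.
Subsquare u=20, q=16: +20·0.0833333° lon, +16·0.0416667° lat → SW at lon 179.667°, lat -57.3333°.
Cell spans 0.0833333° lon × 0.0416667° lat.
south -57.3333, north -57.2917.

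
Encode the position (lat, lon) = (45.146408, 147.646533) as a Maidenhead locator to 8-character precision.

Shift to the Maidenhead origin (180°W, 90°S): lon 327.64653, lat 135.14641.
Field: 327.64653/20 → 16 → Q, 135.14641/10 → 13 → N; chars QN.
Square: 7.64653/2 → 3, 5.14641/1 → 5; chars 35.
Subsquare: 1.64653/0.0833333 → 19 → t, 0.14641/0.0416667 → 3 → d; chars td.
Extended square: 0.06320/0.00833333 → 7, 0.02141/0.00416667 → 5; chars 75.

QN35td75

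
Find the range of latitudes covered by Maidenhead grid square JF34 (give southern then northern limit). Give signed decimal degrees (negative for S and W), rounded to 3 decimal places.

-36.000, -35.000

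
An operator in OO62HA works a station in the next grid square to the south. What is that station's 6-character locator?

Latitude subsquare a = 0; −1 → -1, wraps to 23 = x, carry into square.
Latitude square 2; −1 → 1.
The longitude characters are unchanged.

OO61hx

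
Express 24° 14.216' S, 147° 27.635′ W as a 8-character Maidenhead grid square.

BG65gs43

Shift to the Maidenhead origin (180°W, 90°S): lon 32.53942, lat 65.76307.
Field: 32.53942/20 → 1 → B, 65.76307/10 → 6 → G; chars BG.
Square: 12.53942/2 → 6, 5.76307/1 → 5; chars 65.
Subsquare: 0.53942/0.0833333 → 6 → g, 0.76307/0.0416667 → 18 → s; chars gs.
Extended square: 0.03942/0.00833333 → 4, 0.01307/0.00416667 → 3; chars 43.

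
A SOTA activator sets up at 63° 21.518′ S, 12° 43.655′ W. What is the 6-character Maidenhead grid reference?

IC36pp

Offset from 180°W / 90°S: lon 167.2724°, lat 26.6414°.
Field (20°×10°, letters A–R): 167.2724/20 → 8 → I, 26.6414/10 → 2 → C; chars IC.
Square (2°×1°, digits 0–9): 7.2724/2 → 3, 6.6414/1 → 6; chars 36.
Subsquare (5′×2.5′, letters a–x): 1.2724/0.0833333 → 15 → p, 0.6414/0.0416667 → 15 → p; chars pp.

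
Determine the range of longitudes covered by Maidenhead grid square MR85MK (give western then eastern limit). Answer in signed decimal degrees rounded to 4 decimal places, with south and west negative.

Field M=12, R=17: +12·20° lon, +17·10° lat → SW at lon 60°, lat 80°.
Square 8, 5: +8·2° lon, +5·1° lat → SW at lon 76°, lat 85°.
Subsquare m=12, k=10: +12·0.0833333° lon, +10·0.0416667° lat → SW at lon 77°, lat 85.4167°.
Cell spans 0.0833333° lon × 0.0416667° lat.
west 77.0000, east 77.0833.

77.0000, 77.0833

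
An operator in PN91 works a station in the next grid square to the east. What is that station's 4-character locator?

QN01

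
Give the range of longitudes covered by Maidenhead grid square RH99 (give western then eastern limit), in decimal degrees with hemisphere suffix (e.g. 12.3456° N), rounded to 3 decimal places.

178.000° E, 180.000° E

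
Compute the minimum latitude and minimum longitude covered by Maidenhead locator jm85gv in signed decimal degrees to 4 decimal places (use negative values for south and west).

35.8750, 16.5000

Field J=9, M=12: +9·20° lon, +12·10° lat → SW at lon 0°, lat 30°.
Square 8, 5: +8·2° lon, +5·1° lat → SW at lon 16°, lat 35°.
Subsquare g=6, v=21: +6·0.0833333° lon, +21·0.0416667° lat → SW at lon 16.5°, lat 35.875°.
latitude 35.8750, longitude 16.5000.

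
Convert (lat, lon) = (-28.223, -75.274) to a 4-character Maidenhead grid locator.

Offset from 180°W / 90°S: lon 104.73°, lat 61.78°.
Field: lon ⌊104.73/20⌋ = 5 → F; lat ⌊61.78/10⌋ = 6 → G.
Square: lon ⌊4.73/2⌋ = 2; lat ⌊1.78/1⌋ = 1.

FG21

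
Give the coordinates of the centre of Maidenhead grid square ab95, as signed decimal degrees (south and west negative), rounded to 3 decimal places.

-74.500, -161.000

Field A=0, B=1: +0·20° lon, +1·10° lat → SW at lon -180°, lat -80°.
Square 9, 5: +9·2° lon, +5·1° lat → SW at lon -162°, lat -75°.
Cell spans 2° lon × 1° lat. Centre is SW corner plus half of each.
latitude -74.500, longitude -161.000.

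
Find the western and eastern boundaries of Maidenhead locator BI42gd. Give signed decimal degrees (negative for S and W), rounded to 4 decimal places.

Field B=1, I=8: +1·20° lon, +8·10° lat → SW at lon -160°, lat -10°.
Square 4, 2: +4·2° lon, +2·1° lat → SW at lon -152°, lat -8°.
Subsquare g=6, d=3: +6·0.0833333° lon, +3·0.0416667° lat → SW at lon -151.5°, lat -7.875°.
Cell spans 0.0833333° lon × 0.0416667° lat.
west -151.5000, east -151.4167.

-151.5000, -151.4167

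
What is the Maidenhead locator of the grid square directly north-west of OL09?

NM90

Longitude square 0; −1 → -1, wraps to 9, carry into field.
Longitude field O = 14; −1 → 13 = N.
Latitude square 9; +1 → 10, wraps to 0, carry into field.
Latitude field L = 11; +1 → 12 = M.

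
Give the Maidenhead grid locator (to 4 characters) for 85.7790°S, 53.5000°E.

LA64

Add 180° to longitude and 90° to latitude: 233.50, 4.22.
Field: lon ⌊233.50/20⌋ = 11 → L; lat ⌊4.22/10⌋ = 0 → A.
Square: lon ⌊13.50/2⌋ = 6; lat ⌊4.22/1⌋ = 4.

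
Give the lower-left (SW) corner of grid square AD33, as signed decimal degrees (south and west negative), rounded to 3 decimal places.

Field A=0, D=3: +0·20° lon, +3·10° lat → SW at lon -180°, lat -60°.
Square 3, 3: +3·2° lon, +3·1° lat → SW at lon -174°, lat -57°.
latitude -57.000, longitude -174.000.

-57.000, -174.000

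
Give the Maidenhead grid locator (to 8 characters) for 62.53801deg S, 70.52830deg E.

MC57gl30

Shift to the Maidenhead origin (180°W, 90°S): lon 250.52830, lat 27.46199.
Field (20°×10°, letters A–R): 250.52830/20 → 12 → M, 27.46199/10 → 2 → C; chars MC.
Square (2°×1°, digits 0–9): 10.52830/2 → 5, 7.46199/1 → 7; chars 57.
Subsquare (5′×2.5′, letters a–x): 0.52830/0.0833333 → 6 → g, 0.46199/0.0416667 → 11 → l; chars gl.
Extended square (30″×15″, digits 0–9): 0.02830/0.00833333 → 3, 0.00366/0.00416667 → 0; chars 30.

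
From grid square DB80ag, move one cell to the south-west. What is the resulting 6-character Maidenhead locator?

DB70xf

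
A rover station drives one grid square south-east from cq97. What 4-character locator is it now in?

Longitude square 9; +1 → 10, wraps to 0, carry into field.
Longitude field C = 2; +1 → 3 = D.
Latitude square 7; −1 → 6.

DQ06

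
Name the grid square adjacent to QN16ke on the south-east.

Longitude subsquare k = 10; +1 → 11 = l.
Latitude subsquare e = 4; −1 → 3 = d.

QN16ld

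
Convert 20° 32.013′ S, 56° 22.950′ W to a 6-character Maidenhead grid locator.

GG19tl

Offset from 180°W / 90°S: lon 123.6175°, lat 69.4664°.
Field: 123.6175/20 → 6 → G, 69.4664/10 → 6 → G; chars GG.
Square: 3.6175/2 → 1, 9.4664/1 → 9; chars 19.
Subsquare: 1.6175/0.0833333 → 19 → t, 0.4664/0.0416667 → 11 → l; chars tl.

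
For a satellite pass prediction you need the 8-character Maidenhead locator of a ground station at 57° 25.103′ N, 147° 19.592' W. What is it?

Offset from 180°W / 90°S: lon 32.67347°, lat 147.41838°.
Field: 32.67347/20 → 1 → B, 147.41838/10 → 14 → O; chars BO.
Square: 12.67347/2 → 6, 7.41838/1 → 7; chars 67.
Subsquare: 0.67347/0.0833333 → 8 → i, 0.41838/0.0416667 → 10 → k; chars ik.
Extended square: 0.00680/0.00833333 → 0, 0.00172/0.00416667 → 0; chars 00.

BO67ik00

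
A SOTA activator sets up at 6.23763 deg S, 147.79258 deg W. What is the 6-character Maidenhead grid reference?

BI63cs

Shift to the Maidenhead origin (180°W, 90°S): lon 32.2074, lat 83.7624.
Field: lon ⌊32.2074/20⌋ = 1 → B; lat ⌊83.7624/10⌋ = 8 → I.
Square: lon ⌊12.2074/2⌋ = 6; lat ⌊3.7624/1⌋ = 3.
Subsquare: lon ⌊0.2074/0.0833333⌋ = 2 → c; lat ⌊0.7624/0.0416667⌋ = 18 → s.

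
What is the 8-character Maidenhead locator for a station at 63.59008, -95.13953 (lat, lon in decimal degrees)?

Shift to the Maidenhead origin (180°W, 90°S): lon 84.86047, lat 153.59008.
Field (20°×10°, letters A–R): lon ⌊84.86047/20⌋ = 4 → E; lat ⌊153.59008/10⌋ = 15 → P.
Square (2°×1°, digits 0–9): lon ⌊4.86047/2⌋ = 2; lat ⌊3.59008/1⌋ = 3.
Subsquare (5′×2.5′, letters a–x): lon ⌊0.86047/0.0833333⌋ = 10 → k; lat ⌊0.59008/0.0416667⌋ = 14 → o.
Extended square (30″×15″, digits 0–9): lon ⌊0.02714/0.00833333⌋ = 3; lat ⌊0.00675/0.00416667⌋ = 1.

EP23ko31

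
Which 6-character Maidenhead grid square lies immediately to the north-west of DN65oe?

DN65nf

Longitude subsquare o = 14; −1 → 13 = n.
Latitude subsquare e = 4; +1 → 5 = f.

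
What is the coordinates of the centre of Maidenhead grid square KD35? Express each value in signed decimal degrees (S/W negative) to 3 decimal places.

-54.500, 27.000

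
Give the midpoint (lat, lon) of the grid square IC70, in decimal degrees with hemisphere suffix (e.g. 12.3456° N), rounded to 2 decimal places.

69.50° S, 5.00° W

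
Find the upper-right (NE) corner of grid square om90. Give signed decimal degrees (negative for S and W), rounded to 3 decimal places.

31.000, 120.000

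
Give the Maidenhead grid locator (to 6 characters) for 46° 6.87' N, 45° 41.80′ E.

LN26uc

Offset from 180°W / 90°S: lon 225.6967°, lat 136.1145°.
Field: 225.6967/20 → 11 → L, 136.1145/10 → 13 → N; chars LN.
Square: 5.6967/2 → 2, 6.1145/1 → 6; chars 26.
Subsquare: 1.6967/0.0833333 → 20 → u, 0.1145/0.0416667 → 2 → c; chars uc.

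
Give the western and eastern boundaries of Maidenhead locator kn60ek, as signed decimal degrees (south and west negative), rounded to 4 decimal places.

32.3333, 32.4167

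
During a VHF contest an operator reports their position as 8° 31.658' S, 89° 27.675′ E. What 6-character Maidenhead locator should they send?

NI41rl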